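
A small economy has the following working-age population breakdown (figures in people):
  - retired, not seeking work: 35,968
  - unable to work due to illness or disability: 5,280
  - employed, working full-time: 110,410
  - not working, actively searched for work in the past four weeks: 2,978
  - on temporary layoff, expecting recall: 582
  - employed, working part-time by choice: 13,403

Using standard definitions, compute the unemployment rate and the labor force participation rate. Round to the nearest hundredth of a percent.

Employed = 110,410 + 13,403 = 123,813.
Unemployed = 2,978 + 582 = 3,560 (jobless and actively searching, or on temporary layoff).
Labor force = 123,813 + 3,560 = 127,373.
Not in labor force = 35,968 + 5,280 = 41,248 (those not working and not actively searching are outside the labor force).
Civilian working-age population = 127,373 + 41,248 = 168,621.
Unemployment rate = 3,560 / 127,373 = 2.79%.
Labor force participation rate = 127,373 / 168,621 = 75.54%.

Unemployment rate ≈ 2.79%; labor force participation rate ≈ 75.54%.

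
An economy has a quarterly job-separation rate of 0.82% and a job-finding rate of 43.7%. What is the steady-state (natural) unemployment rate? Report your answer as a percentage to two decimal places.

Steady-state unemployment rate ≈ 1.84%.

At steady state the flows balance: s·E = f·U, so U/(E+U) = s/(s+f).
u* = 0.82 / (0.82 + 43.7) = 0.82 / 44.52 = 1.84%.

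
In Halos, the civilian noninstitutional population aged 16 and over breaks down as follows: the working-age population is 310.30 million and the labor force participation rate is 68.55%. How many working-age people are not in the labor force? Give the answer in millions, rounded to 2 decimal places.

About 97.59 million are not in the labor force.

Share not in the labor force = 1 − 0.6855 = 0.3145.
Not in labor force = 0.3145 × 310.30 ≈ 97.59 million.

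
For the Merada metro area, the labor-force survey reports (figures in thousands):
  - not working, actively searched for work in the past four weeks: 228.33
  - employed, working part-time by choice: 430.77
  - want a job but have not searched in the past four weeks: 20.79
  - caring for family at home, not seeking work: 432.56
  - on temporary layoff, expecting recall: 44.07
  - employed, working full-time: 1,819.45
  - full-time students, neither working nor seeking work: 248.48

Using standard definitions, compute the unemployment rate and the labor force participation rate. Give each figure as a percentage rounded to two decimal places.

Unemployment rate ≈ 10.80%; labor force participation rate ≈ 78.23%.

Employed = 430.77 + 1,819.45 = 2,250.22 thousand.
Unemployed = 228.33 + 44.07 = 272.40 thousand (jobless and actively searching, or on temporary layoff).
Labor force = 2,250.22 + 272.40 = 2,522.62 thousand.
Not in labor force = 20.79 + 432.56 + 248.48 = 701.83 thousand (those not working and not actively searching are outside the labor force — including those who want a job but have given up searching).
Civilian working-age population = 2,522.62 + 701.83 = 3,224.45 thousand.
Unemployment rate = 272.40 / 2,522.62 = 10.80%.
Labor force participation rate = 2,522.62 / 3,224.45 = 78.23%.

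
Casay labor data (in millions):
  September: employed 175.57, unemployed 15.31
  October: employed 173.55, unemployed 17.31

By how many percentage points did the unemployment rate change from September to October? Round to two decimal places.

September: labor force = 175.57 + 15.31 = 190.88; u = 15.31/190.88 = 8.02%.
October: labor force = 173.55 + 17.31 = 190.86; u = 17.31/190.86 = 9.07%.
Change = 9.07% − 8.02% = +1.05 pp.

The unemployment rate changed by +1.05 percentage points.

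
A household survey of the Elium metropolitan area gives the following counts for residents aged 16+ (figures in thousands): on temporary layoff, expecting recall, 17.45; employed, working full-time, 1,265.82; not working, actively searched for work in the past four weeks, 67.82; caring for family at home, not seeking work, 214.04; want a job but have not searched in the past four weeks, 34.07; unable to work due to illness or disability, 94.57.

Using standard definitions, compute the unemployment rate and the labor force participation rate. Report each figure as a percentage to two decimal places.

Employed = 1,265.82 thousand.
Unemployed = 17.45 + 67.82 = 85.27 thousand (jobless and actively searching, or on temporary layoff).
Labor force = 1,265.82 + 85.27 = 1,351.09 thousand.
Not in labor force = 214.04 + 34.07 + 94.57 = 342.68 thousand (those not working and not actively searching are outside the labor force — including those who want a job but have given up searching).
Civilian working-age population = 1,351.09 + 342.68 = 1,693.77 thousand.
Unemployment rate = 85.27 / 1,351.09 = 6.31%.
Labor force participation rate = 1,351.09 / 1,693.77 = 79.77%.

Unemployment rate ≈ 6.31%; labor force participation rate ≈ 79.77%.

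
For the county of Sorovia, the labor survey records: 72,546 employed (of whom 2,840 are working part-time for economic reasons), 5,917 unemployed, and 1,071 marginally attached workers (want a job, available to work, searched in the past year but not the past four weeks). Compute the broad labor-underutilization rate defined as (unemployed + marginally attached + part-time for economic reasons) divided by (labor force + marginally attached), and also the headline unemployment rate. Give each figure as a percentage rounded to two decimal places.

Broad underutilization rate ≈ 12.36%; headline unemployment rate ≈ 7.54%.

Labor force = 72,546 + 5,917 = 78,463.
Numerator = 5,917 + 1,071 + 2,840 = 9,828.
Denominator = 78,463 + 1,071 = 79,534.
Broad rate = 9,828 / 79,534 = 12.36%.
Headline unemployment rate = 5,917 / 78,463 = 7.54%.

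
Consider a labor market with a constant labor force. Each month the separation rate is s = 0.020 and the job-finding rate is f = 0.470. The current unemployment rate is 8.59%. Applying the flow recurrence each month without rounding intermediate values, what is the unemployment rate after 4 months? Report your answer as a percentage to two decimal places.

Unemployment rate after four months ≈ 4.39%.

With a fixed labor force, u_{t+1} = u_t + s·(1−u_t) − f·u_t = u_t·(1−s−f) + s.
Here 1−s−f = 0.510 and s = 0.020.
u_1 = 0.085900 × 0.510 + 0.020 = 0.063809.
u_2 = 0.063809 × 0.510 + 0.020 = 0.052543.
u_3 = 0.052543 × 0.510 + 0.020 = 0.046797.
u_4 = 0.046797 × 0.510 + 0.020 = 0.043866.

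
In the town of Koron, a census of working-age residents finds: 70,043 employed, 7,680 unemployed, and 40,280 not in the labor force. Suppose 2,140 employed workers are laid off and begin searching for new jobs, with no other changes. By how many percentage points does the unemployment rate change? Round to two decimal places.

The unemployment rate changes by +2.75 percentage points.

Initially, labor force = 70,043 + 7,680 = 77,723, so u = 7,680/77,723 = 9.88%.
After the change, employed falls and unemployed rises by 2,140; labor force unchanged → E = 67,903, U = 9,820, labor force = 77,723.
New unemployment rate = 9,820 / 77,723 = 12.63%.
Change = 12.63% − 9.88% = +2.75 percentage points.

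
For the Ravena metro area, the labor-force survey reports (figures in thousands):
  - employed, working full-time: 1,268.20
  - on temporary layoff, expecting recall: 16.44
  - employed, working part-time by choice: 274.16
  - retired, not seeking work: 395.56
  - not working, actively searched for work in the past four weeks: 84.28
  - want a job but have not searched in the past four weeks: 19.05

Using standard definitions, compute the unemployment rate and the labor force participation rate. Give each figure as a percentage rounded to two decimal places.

Employed = 1,268.20 + 274.16 = 1,542.36 thousand.
Unemployed = 16.44 + 84.28 = 100.72 thousand (jobless and actively searching, or on temporary layoff).
Labor force = 1,542.36 + 100.72 = 1,643.08 thousand.
Not in labor force = 395.56 + 19.05 = 414.61 thousand (those not working and not actively searching are outside the labor force — including those who want a job but have given up searching).
Civilian working-age population = 1,643.08 + 414.61 = 2,057.69 thousand.
Unemployment rate = 100.72 / 1,643.08 = 6.13%.
Labor force participation rate = 1,643.08 / 2,057.69 = 79.85%.

Unemployment rate ≈ 6.13%; labor force participation rate ≈ 79.85%.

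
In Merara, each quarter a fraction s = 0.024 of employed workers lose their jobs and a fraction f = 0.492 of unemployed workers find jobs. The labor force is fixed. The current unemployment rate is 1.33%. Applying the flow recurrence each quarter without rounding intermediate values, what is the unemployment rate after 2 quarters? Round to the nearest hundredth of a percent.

With a fixed labor force, u_{t+1} = u_t + s·(1−u_t) − f·u_t = u_t·(1−s−f) + s.
Here 1−s−f = 0.484 and s = 0.024.
u_1 = 0.013300 × 0.484 + 0.024 = 0.030437.
u_2 = 0.030437 × 0.484 + 0.024 = 0.038732.

Unemployment rate after two quarters ≈ 3.87%.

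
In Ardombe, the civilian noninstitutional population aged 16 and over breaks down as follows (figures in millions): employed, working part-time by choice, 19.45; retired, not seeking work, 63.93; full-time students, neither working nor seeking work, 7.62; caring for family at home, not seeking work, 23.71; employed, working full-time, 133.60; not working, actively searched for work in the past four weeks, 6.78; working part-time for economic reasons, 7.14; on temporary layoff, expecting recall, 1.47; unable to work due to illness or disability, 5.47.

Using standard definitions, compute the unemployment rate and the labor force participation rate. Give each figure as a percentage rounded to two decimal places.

Unemployment rate ≈ 4.90%; labor force participation rate ≈ 62.58%.

Employed = 19.45 + 133.60 + 7.14 = 160.19 million (anyone who worked, including part-time for economic reasons, counts as employed).
Unemployed = 6.78 + 1.47 = 8.25 million (jobless and actively searching, or on temporary layoff).
Labor force = 160.19 + 8.25 = 168.44 million.
Not in labor force = 63.93 + 7.62 + 23.71 + 5.47 = 100.73 million (those not working and not actively searching are outside the labor force).
Civilian working-age population = 168.44 + 100.73 = 269.17 million.
Unemployment rate = 8.25 / 168.44 = 4.90%.
Labor force participation rate = 168.44 / 269.17 = 62.58%.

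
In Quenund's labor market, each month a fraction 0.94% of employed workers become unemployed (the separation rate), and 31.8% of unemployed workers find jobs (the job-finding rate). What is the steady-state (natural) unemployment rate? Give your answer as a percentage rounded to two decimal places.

Steady-state unemployment rate ≈ 2.87%.

At steady state the flows balance: s·E = f·U, so U/(E+U) = s/(s+f).
u* = 0.94 / (0.94 + 31.8) = 0.94 / 32.74 = 2.87%.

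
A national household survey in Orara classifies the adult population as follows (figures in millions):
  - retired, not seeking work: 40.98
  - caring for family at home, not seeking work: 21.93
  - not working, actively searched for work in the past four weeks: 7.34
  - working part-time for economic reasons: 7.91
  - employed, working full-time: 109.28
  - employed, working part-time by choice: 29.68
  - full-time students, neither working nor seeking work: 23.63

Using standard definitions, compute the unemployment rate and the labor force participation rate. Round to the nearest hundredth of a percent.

Unemployment rate ≈ 4.76%; labor force participation rate ≈ 64.05%.

Employed = 7.91 + 109.28 + 29.68 = 146.87 million (anyone who worked, including part-time for economic reasons, counts as employed).
Unemployed = 7.34 million.
Labor force = 146.87 + 7.34 = 154.21 million.
Not in labor force = 40.98 + 21.93 + 23.63 = 86.54 million (those not working and not actively searching are outside the labor force).
Civilian working-age population = 154.21 + 86.54 = 240.75 million.
Unemployment rate = 7.34 / 154.21 = 4.76%.
Labor force participation rate = 154.21 / 240.75 = 64.05%.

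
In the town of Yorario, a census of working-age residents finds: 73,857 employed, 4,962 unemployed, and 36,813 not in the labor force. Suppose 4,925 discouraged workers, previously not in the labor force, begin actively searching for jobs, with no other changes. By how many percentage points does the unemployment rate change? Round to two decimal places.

The unemployment rate changes by +5.51 percentage points.

Initially, labor force = 73,857 + 4,962 = 78,819, so u = 4,962/78,819 = 6.30%.
After the change, unemployed and labor force both rise by 4,925 → E = 73,857, U = 9,887, labor force = 83,744.
New unemployment rate = 9,887 / 83,744 = 11.81%.
Change = 11.81% − 6.30% = +5.51 percentage points.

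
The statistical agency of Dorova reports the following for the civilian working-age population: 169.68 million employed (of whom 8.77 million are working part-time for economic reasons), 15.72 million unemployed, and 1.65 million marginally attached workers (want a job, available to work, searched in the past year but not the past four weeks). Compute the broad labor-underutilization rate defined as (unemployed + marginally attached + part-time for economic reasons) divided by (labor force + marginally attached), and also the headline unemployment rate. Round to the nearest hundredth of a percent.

Broad underutilization rate ≈ 13.97%; headline unemployment rate ≈ 8.48%.

Labor force = 169.68 + 15.72 = 185.40 million.
Numerator = 15.72 + 1.65 + 8.77 = 26.14 million.
Denominator = 185.40 + 1.65 = 187.05 million.
Broad rate = 26.14 / 187.05 = 13.97%.
Headline unemployment rate = 15.72 / 185.40 = 8.48%.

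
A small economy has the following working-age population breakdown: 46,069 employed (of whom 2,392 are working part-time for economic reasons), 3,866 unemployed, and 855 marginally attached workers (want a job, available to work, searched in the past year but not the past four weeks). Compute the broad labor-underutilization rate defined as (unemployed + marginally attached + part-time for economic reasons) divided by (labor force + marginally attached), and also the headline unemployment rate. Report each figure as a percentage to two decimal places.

Broad underutilization rate ≈ 14.00%; headline unemployment rate ≈ 7.74%.

Labor force = 46,069 + 3,866 = 49,935.
Numerator = 3,866 + 855 + 2,392 = 7,113.
Denominator = 49,935 + 855 = 50,790.
Broad rate = 7,113 / 50,790 = 14.00%.
Headline unemployment rate = 3,866 / 49,935 = 7.74%.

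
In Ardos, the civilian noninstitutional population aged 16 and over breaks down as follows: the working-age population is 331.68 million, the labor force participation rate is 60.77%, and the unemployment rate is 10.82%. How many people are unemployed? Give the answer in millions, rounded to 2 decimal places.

About 21.81 million are unemployed.

Labor force = 0.6077 × 331.68 = 201.56 million.
Unemployed = 0.1082 × 201.56 ≈ 21.81 million.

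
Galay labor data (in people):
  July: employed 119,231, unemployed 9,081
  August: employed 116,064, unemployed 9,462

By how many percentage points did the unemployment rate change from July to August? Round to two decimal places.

The unemployment rate changed by +0.46 percentage points.

July: labor force = 119,231 + 9,081 = 128,312; u = 9,081/128,312 = 7.08%.
August: labor force = 116,064 + 9,462 = 125,526; u = 9,462/125,526 = 7.54%.
Change = 7.54% − 7.08% = +0.46 pp.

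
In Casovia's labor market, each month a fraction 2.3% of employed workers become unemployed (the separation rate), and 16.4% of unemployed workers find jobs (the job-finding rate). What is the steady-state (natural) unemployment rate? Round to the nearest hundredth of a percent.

At steady state the flows balance: s·E = f·U, so U/(E+U) = s/(s+f).
u* = 2.3 / (2.3 + 16.4) = 2.3 / 18.70 = 12.30%.

Steady-state unemployment rate ≈ 12.30%.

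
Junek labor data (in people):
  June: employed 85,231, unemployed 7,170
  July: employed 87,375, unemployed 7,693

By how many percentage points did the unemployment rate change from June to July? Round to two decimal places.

The unemployment rate changed by +0.33 percentage points.

June: labor force = 85,231 + 7,170 = 92,401; u = 7,170/92,401 = 7.76%.
July: labor force = 87,375 + 7,693 = 95,068; u = 7,693/95,068 = 8.09%.
Change = 8.09% − 7.76% = +0.33 pp.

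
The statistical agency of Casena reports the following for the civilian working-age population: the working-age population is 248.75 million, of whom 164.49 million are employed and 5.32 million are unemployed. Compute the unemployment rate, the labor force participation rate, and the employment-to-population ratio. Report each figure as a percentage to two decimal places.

Labor force = employed + unemployed = 164.49 + 5.32 = 169.81 million.
Unemployment rate = 5.32 / 169.81 = 3.13%.
Labor force participation rate = 169.81 / 248.75 = 68.27%.
Employment-population ratio = 164.49 / 248.75 = 66.13%.

Unemployment rate ≈ 3.13%; labor force participation rate ≈ 68.27%; employment-population ratio ≈ 66.13%.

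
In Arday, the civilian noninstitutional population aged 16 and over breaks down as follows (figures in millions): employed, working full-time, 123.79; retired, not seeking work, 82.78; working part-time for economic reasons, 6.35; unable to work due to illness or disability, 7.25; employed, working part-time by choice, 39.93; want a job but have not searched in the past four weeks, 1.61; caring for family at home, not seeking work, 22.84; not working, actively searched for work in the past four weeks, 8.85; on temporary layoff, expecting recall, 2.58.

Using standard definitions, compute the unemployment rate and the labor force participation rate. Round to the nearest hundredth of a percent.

Unemployment rate ≈ 6.30%; labor force participation rate ≈ 61.32%.

Employed = 123.79 + 6.35 + 39.93 = 170.07 million (anyone who worked, including part-time for economic reasons, counts as employed).
Unemployed = 8.85 + 2.58 = 11.43 million (jobless and actively searching, or on temporary layoff).
Labor force = 170.07 + 11.43 = 181.50 million.
Not in labor force = 82.78 + 7.25 + 1.61 + 22.84 = 114.48 million (those not working and not actively searching are outside the labor force — including those who want a job but have given up searching).
Civilian working-age population = 181.50 + 114.48 = 295.98 million.
Unemployment rate = 11.43 / 181.50 = 6.30%.
Labor force participation rate = 181.50 / 295.98 = 61.32%.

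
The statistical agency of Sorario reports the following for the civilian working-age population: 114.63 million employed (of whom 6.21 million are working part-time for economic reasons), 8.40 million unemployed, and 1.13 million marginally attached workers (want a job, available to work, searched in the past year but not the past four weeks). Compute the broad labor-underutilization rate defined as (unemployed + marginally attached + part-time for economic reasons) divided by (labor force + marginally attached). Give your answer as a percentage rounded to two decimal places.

Labor force = 114.63 + 8.40 = 123.03 million.
Numerator = 8.40 + 1.13 + 6.21 = 15.74 million.
Denominator = 123.03 + 1.13 = 124.16 million.
Broad rate = 15.74 / 124.16 = 12.68%.

Broad underutilization rate ≈ 12.68%.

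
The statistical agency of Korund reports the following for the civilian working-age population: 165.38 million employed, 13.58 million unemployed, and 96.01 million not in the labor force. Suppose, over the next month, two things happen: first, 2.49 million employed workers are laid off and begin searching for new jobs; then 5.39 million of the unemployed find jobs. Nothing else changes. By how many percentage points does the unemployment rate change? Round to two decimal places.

Initially, labor force = 165.38 + 13.58 = 178.96 million, so u = 13.58/178.96 = 7.59%.
After the first change, employed falls and unemployed rises by 2.49; labor force unchanged → E = 162.89, U = 16.07, labor force = 178.96 million.
After the second change, unemployed falls and employed rises by 5.39; labor force unchanged → E = 168.28, U = 10.68, labor force = 178.96 million.
New unemployment rate = 10.68 / 178.96 = 5.97%.
Change = 5.97% − 7.59% = −1.62 percentage points.

The unemployment rate changes by −1.62 percentage points.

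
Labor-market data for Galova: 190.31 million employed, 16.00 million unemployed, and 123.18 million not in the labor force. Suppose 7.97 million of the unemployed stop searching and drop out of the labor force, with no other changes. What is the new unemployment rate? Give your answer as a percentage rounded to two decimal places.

Initially, labor force = 190.31 + 16.00 = 206.31 million, so u = 16.00/206.31 = 7.76%.
After the change, unemployed and labor force both fall by 7.97 → E = 190.31, U = 8.03, labor force = 198.34 million.
New unemployment rate = 8.03 / 198.34 = 4.05%.

New unemployment rate ≈ 4.05%.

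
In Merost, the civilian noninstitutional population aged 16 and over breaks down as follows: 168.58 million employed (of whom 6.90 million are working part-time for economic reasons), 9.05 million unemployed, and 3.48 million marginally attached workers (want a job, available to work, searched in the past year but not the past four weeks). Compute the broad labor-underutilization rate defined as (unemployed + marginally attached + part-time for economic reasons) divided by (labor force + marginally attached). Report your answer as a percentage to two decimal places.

Broad underutilization rate ≈ 10.73%.

Labor force = 168.58 + 9.05 = 177.63 million.
Numerator = 9.05 + 3.48 + 6.90 = 19.43 million.
Denominator = 177.63 + 3.48 = 181.11 million.
Broad rate = 19.43 / 181.11 = 10.73%.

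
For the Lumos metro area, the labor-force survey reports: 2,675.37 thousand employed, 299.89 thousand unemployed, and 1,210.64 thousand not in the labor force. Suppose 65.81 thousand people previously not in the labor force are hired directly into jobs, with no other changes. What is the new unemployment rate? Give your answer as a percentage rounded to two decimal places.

Initially, labor force = 2,675.37 + 299.89 = 2,975.26 thousand, so u = 299.89/2,975.26 = 10.08%.
After the change, employed and labor force both rise by 65.81; unemployed unchanged → E = 2,741.18, U = 299.89, labor force = 3,041.07 thousand.
New unemployment rate = 299.89 / 3,041.07 = 9.86%.

New unemployment rate ≈ 9.86%.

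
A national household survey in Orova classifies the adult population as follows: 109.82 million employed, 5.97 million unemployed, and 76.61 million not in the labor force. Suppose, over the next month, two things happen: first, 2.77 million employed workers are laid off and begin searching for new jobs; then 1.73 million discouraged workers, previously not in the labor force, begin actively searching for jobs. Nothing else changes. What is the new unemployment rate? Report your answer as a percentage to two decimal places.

New unemployment rate ≈ 8.91%.

Initially, labor force = 109.82 + 5.97 = 115.79 million, so u = 5.97/115.79 = 5.16%.
After the first change, employed falls and unemployed rises by 2.77; labor force unchanged → E = 107.05, U = 8.74, labor force = 115.79 million.
After the second change, unemployed and labor force both rise by 1.73 → E = 107.05, U = 10.47, labor force = 117.52 million.
New unemployment rate = 10.47 / 117.52 = 8.91%.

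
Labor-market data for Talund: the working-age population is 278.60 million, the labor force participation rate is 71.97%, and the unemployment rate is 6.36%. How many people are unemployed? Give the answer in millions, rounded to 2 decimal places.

About 12.75 million are unemployed.

Labor force = 0.7197 × 278.60 = 200.51 million.
Unemployed = 0.0636 × 200.51 ≈ 12.75 million.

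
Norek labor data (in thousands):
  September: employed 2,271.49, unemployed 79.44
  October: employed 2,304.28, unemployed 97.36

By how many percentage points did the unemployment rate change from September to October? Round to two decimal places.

The unemployment rate changed by +0.67 percentage points.

September: labor force = 2,271.49 + 79.44 = 2,350.93; u = 79.44/2,350.93 = 3.38%.
October: labor force = 2,304.28 + 97.36 = 2,401.64; u = 97.36/2,401.64 = 4.05%.
Change = 4.05% − 3.38% = +0.67 pp.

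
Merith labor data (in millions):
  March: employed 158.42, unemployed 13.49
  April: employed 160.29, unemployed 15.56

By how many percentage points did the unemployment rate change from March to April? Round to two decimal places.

The unemployment rate changed by +1.00 percentage points.

March: labor force = 158.42 + 13.49 = 171.91; u = 13.49/171.91 = 7.85%.
April: labor force = 160.29 + 15.56 = 175.85; u = 15.56/175.85 = 8.85%.
Change = 8.85% − 7.85% = +1.00 pp.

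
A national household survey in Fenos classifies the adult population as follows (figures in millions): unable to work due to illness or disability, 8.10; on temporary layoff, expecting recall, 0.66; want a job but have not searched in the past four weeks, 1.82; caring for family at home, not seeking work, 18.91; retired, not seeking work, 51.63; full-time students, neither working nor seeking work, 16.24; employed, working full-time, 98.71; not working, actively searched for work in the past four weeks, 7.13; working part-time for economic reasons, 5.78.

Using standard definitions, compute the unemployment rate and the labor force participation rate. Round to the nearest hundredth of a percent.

Employed = 98.71 + 5.78 = 104.49 million (anyone who worked, including part-time for economic reasons, counts as employed).
Unemployed = 0.66 + 7.13 = 7.79 million (jobless and actively searching, or on temporary layoff).
Labor force = 104.49 + 7.79 = 112.28 million.
Not in labor force = 8.10 + 1.82 + 18.91 + 51.63 + 16.24 = 96.70 million (those not working and not actively searching are outside the labor force — including those who want a job but have given up searching).
Civilian working-age population = 112.28 + 96.70 = 208.98 million.
Unemployment rate = 7.79 / 112.28 = 6.94%.
Labor force participation rate = 112.28 / 208.98 = 53.73%.

Unemployment rate ≈ 6.94%; labor force participation rate ≈ 53.73%.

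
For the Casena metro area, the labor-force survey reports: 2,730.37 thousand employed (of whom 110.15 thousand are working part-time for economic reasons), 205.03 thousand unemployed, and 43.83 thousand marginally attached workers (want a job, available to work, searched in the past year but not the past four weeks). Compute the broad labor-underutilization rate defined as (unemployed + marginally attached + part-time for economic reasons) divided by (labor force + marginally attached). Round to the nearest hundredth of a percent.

Broad underutilization rate ≈ 12.05%.

Labor force = 2,730.37 + 205.03 = 2,935.40 thousand.
Numerator = 205.03 + 43.83 + 110.15 = 359.01 thousand.
Denominator = 2,935.40 + 43.83 = 2,979.23 thousand.
Broad rate = 359.01 / 2,979.23 = 12.05%.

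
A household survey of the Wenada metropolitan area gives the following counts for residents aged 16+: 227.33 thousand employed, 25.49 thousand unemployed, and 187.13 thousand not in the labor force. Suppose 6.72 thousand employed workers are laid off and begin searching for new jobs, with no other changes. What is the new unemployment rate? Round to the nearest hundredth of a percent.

New unemployment rate ≈ 12.74%.

Initially, labor force = 227.33 + 25.49 = 252.82 thousand, so u = 25.49/252.82 = 10.08%.
After the change, employed falls and unemployed rises by 6.72; labor force unchanged → E = 220.61, U = 32.21, labor force = 252.82 thousand.
New unemployment rate = 32.21 / 252.82 = 12.74%.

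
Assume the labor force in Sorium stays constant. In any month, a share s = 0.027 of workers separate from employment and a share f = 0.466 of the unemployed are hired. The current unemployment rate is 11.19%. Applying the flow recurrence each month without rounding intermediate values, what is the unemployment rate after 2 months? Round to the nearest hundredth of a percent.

Unemployment rate after two months ≈ 6.95%.

With a fixed labor force, u_{t+1} = u_t + s·(1−u_t) − f·u_t = u_t·(1−s−f) + s.
Here 1−s−f = 0.507 and s = 0.027.
u_1 = 0.111900 × 0.507 + 0.027 = 0.083733.
u_2 = 0.083733 × 0.507 + 0.027 = 0.069453.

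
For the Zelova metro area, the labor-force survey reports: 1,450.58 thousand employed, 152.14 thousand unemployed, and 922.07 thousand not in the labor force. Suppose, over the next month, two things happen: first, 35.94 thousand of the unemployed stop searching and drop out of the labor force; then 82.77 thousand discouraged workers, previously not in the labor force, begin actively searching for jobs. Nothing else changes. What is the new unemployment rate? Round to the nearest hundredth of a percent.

New unemployment rate ≈ 12.06%.

Initially, labor force = 1,450.58 + 152.14 = 1,602.72 thousand, so u = 152.14/1,602.72 = 9.49%.
After the first change, unemployed and labor force both fall by 35.94 → E = 1,450.58, U = 116.20, labor force = 1,566.78 thousand.
After the second change, unemployed and labor force both rise by 82.77 → E = 1,450.58, U = 198.97, labor force = 1,649.55 thousand.
New unemployment rate = 198.97 / 1,649.55 = 12.06%.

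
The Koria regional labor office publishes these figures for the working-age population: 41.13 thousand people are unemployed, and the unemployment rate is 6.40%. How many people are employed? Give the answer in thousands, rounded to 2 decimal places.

About 601.53 thousand are employed.

Labor force = U / u = 41.13 / 0.0640 ≈ 642.66 thousand.
Employed = labor force − unemployed = 642.66 − 41.13 = 601.53 thousand.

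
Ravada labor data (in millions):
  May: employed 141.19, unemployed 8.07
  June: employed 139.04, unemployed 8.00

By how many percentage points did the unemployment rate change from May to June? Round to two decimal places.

The unemployment rate changed by +0.03 percentage points.

May: labor force = 141.19 + 8.07 = 149.26; u = 8.07/149.26 = 5.41%.
June: labor force = 139.04 + 8.00 = 147.04; u = 8.00/147.04 = 5.44%.
Change = 5.44% − 5.41% = +0.03 pp.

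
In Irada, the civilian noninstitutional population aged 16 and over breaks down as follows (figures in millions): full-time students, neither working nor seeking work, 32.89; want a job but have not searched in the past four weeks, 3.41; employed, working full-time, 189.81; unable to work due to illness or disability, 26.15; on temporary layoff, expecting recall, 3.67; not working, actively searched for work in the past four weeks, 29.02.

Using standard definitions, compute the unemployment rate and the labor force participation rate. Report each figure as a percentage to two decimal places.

Unemployment rate ≈ 14.69%; labor force participation rate ≈ 78.08%.

Employed = 189.81 million.
Unemployed = 3.67 + 29.02 = 32.69 million (jobless and actively searching, or on temporary layoff).
Labor force = 189.81 + 32.69 = 222.50 million.
Not in labor force = 32.89 + 3.41 + 26.15 = 62.45 million (those not working and not actively searching are outside the labor force — including those who want a job but have given up searching).
Civilian working-age population = 222.50 + 62.45 = 284.95 million.
Unemployment rate = 32.69 / 222.50 = 14.69%.
Labor force participation rate = 222.50 / 284.95 = 78.08%.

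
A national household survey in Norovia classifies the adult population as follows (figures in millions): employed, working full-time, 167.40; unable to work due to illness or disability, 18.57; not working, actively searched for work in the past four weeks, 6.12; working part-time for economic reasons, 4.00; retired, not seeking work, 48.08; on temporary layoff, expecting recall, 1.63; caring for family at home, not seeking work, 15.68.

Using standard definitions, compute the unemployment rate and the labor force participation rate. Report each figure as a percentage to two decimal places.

Unemployment rate ≈ 4.33%; labor force participation rate ≈ 68.51%.

Employed = 167.40 + 4.00 = 171.40 million (anyone who worked, including part-time for economic reasons, counts as employed).
Unemployed = 6.12 + 1.63 = 7.75 million (jobless and actively searching, or on temporary layoff).
Labor force = 171.40 + 7.75 = 179.15 million.
Not in labor force = 18.57 + 48.08 + 15.68 = 82.33 million (those not working and not actively searching are outside the labor force).
Civilian working-age population = 179.15 + 82.33 = 261.48 million.
Unemployment rate = 7.75 / 179.15 = 4.33%.
Labor force participation rate = 179.15 / 261.48 = 68.51%.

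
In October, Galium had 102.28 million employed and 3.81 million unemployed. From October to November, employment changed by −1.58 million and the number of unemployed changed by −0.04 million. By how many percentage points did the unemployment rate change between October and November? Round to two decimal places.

October: labor force = 102.28 + 3.81 = 106.09; u = 3.81/106.09 = 3.59%.
November: labor force = 100.70 + 3.77 = 104.47; u = 3.77/104.47 = 3.61%.
Change = 3.61% − 3.59% = +0.02 pp.

The unemployment rate changed by +0.02 percentage points.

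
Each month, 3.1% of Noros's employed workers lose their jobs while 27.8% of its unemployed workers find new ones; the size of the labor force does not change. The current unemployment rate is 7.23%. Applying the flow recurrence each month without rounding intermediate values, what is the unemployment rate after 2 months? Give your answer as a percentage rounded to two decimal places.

Unemployment rate after two months ≈ 8.69%.

With a fixed labor force, u_{t+1} = u_t + s·(1−u_t) − f·u_t = u_t·(1−s−f) + s.
Here 1−s−f = 0.691 and s = 0.031.
u_1 = 0.072300 × 0.691 + 0.031 = 0.080959.
u_2 = 0.080959 × 0.691 + 0.031 = 0.086943.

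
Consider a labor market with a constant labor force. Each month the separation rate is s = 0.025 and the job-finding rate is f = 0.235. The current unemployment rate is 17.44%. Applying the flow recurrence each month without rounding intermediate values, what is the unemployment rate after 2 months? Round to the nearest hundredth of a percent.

With a fixed labor force, u_{t+1} = u_t + s·(1−u_t) − f·u_t = u_t·(1−s−f) + s.
Here 1−s−f = 0.740 and s = 0.025.
u_1 = 0.174400 × 0.740 + 0.025 = 0.154056.
u_2 = 0.154056 × 0.740 + 0.025 = 0.139001.

Unemployment rate after two months ≈ 13.90%.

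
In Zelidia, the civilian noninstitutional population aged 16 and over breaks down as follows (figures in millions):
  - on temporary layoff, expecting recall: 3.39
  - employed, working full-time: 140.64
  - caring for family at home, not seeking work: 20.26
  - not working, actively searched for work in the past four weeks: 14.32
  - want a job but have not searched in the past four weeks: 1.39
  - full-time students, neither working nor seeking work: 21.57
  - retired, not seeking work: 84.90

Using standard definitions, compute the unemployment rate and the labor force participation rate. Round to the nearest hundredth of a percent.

Employed = 140.64 million.
Unemployed = 3.39 + 14.32 = 17.71 million (jobless and actively searching, or on temporary layoff).
Labor force = 140.64 + 17.71 = 158.35 million.
Not in labor force = 20.26 + 1.39 + 21.57 + 84.90 = 128.12 million (those not working and not actively searching are outside the labor force — including those who want a job but have given up searching).
Civilian working-age population = 158.35 + 128.12 = 286.47 million.
Unemployment rate = 17.71 / 158.35 = 11.18%.
Labor force participation rate = 158.35 / 286.47 = 55.28%.

Unemployment rate ≈ 11.18%; labor force participation rate ≈ 55.28%.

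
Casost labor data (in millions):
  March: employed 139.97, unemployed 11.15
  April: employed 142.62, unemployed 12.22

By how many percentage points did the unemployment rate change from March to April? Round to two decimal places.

March: labor force = 139.97 + 11.15 = 151.12; u = 11.15/151.12 = 7.38%.
April: labor force = 142.62 + 12.22 = 154.84; u = 12.22/154.84 = 7.89%.
Change = 7.89% − 7.38% = +0.51 pp.

The unemployment rate changed by +0.51 percentage points.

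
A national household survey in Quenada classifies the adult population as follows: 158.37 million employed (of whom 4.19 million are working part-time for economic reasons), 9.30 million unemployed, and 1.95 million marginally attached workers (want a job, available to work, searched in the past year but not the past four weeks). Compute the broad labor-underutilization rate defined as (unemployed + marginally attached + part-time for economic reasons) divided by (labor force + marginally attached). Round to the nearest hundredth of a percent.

Labor force = 158.37 + 9.30 = 167.67 million.
Numerator = 9.30 + 1.95 + 4.19 = 15.44 million.
Denominator = 167.67 + 1.95 = 169.62 million.
Broad rate = 15.44 / 169.62 = 9.10%.

Broad underutilization rate ≈ 9.10%.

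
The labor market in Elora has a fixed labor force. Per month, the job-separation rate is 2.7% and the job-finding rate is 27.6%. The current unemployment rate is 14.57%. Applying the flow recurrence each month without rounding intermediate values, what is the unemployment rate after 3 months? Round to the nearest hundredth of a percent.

With a fixed labor force, u_{t+1} = u_t + s·(1−u_t) − f·u_t = u_t·(1−s−f) + s.
Here 1−s−f = 0.697 and s = 0.027.
u_1 = 0.145700 × 0.697 + 0.027 = 0.128553.
u_2 = 0.128553 × 0.697 + 0.027 = 0.116601.
u_3 = 0.116601 × 0.697 + 0.027 = 0.108271.

Unemployment rate after three months ≈ 10.83%.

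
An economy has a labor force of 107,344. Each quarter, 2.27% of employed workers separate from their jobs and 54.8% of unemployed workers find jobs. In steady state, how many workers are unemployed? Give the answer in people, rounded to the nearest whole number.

About 4,270 are unemployed in steady state.

Steady-state unemployment rate u* = s/(s+f) = 2.27/(2.27+54.8) = 0.039776.
Unemployed = u* × labor force = 0.039776 × 107,344 ≈ 4,270.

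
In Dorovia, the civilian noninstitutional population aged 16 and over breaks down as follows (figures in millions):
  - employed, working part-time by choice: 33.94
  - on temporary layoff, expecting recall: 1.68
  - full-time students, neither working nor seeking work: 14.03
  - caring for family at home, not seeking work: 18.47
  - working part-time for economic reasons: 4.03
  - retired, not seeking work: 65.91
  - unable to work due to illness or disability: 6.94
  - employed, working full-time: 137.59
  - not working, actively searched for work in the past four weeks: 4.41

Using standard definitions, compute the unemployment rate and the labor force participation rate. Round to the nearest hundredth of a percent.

Employed = 33.94 + 4.03 + 137.59 = 175.56 million (anyone who worked, including part-time for economic reasons, counts as employed).
Unemployed = 1.68 + 4.41 = 6.09 million (jobless and actively searching, or on temporary layoff).
Labor force = 175.56 + 6.09 = 181.65 million.
Not in labor force = 14.03 + 18.47 + 65.91 + 6.94 = 105.35 million (those not working and not actively searching are outside the labor force).
Civilian working-age population = 181.65 + 105.35 = 287.00 million.
Unemployment rate = 6.09 / 181.65 = 3.35%.
Labor force participation rate = 181.65 / 287.00 = 63.29%.

Unemployment rate ≈ 3.35%; labor force participation rate ≈ 63.29%.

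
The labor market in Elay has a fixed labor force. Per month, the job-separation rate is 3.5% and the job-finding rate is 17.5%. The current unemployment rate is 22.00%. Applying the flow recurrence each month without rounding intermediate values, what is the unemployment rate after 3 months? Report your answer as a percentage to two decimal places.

With a fixed labor force, u_{t+1} = u_t + s·(1−u_t) − f·u_t = u_t·(1−s−f) + s.
Here 1−s−f = 0.790 and s = 0.035.
u_1 = 0.220000 × 0.790 + 0.035 = 0.208800.
u_2 = 0.208800 × 0.790 + 0.035 = 0.199952.
u_3 = 0.199952 × 0.790 + 0.035 = 0.192962.

Unemployment rate after three months ≈ 19.30%.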